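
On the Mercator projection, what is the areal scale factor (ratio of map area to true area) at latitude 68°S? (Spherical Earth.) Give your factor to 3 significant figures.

7.13

For Mercator, h = k = sec φ (a conformal cylindrical projection has a single point scale, 1/cos φ).
Areal scale = k² = sec²φ = 1/cos²(68°) = 1/0.3746² = 7.126.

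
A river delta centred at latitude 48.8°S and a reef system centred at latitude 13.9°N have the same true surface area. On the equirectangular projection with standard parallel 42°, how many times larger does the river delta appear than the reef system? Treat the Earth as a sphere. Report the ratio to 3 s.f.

1.47

In the equirectangular projection with standard parallel φ₀ = 42° (x = Rλ cos φ₀, y = Rφ), meridians are true-scale (h = 1) and the parallel scale is k = cos φ₀ / cos φ.
Areal scale at 48.8°: h·k = 1.000 × 1.128 = 1.128.
Areal scale at 13.9°: h·k = 1.000 × 0.7656 = 0.7656.
Ratio = 1.128/0.7656 ≈ 1.47.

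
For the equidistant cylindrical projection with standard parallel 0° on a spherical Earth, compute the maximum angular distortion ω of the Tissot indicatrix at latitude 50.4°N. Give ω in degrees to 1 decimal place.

For the equirectangular projection with φ₀ = 0 (plate carrée), h = 1 along meridians and k = sec φ along parallels.
At 50.4°: h = 1.000, k = 1.569; principal scales a = 1.569, b = 1.000.
sin(ω/2) = (a − b)/(a + b) = 0.5688/2.569 = 0.2214, so ω = 2 arcsin(0.2214) ≈ 25.6°.

25.6°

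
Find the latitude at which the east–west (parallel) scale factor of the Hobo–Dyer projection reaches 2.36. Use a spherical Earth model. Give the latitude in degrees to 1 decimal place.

Hobo–Dyer is a cylindrical equal-area projection with standard parallels at ±37.5°. Cylindrical equal-area (φ₀ = 37.5°): h = cos φ / cos 37.5° along meridians, k = cos 37.5° / cos φ along parallels; h·k = 1.
k = cos φ₀ / cos φ = 2.36  ⇒  cos φ = cos 37.5° / 2.36 = 0.3362.
φ = arccos(0.3362) ≈ 70.4°.

70.4°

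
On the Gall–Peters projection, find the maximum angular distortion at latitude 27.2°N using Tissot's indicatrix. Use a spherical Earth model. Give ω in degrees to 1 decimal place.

26.1°

Gall–Peters is a cylindrical equal-area projection with standard parallels at ±45°. For cylindrical equal-area with standard parallel φ₀, h = cos φ / cos φ₀ and k = cos φ₀ / cos φ, so h·k = 1.
At 27.2°: h = 1.258, k = 0.7950; principal scales a = 1.258, b = 0.7950.
sin(ω/2) = (a − b)/(a + b) = 0.4628/2.053 = 0.2254, so ω = 2 arcsin(0.2254) ≈ 26.1°.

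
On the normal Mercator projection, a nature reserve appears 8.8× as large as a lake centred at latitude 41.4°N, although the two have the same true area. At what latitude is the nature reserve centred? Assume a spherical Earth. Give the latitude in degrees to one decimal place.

For equal true areas on Mercator, apparent areas scale as sec²φ, so the ratio is cos²φ₂ / cos²φ₁.
cos²φ₂ / cos²φ₁ = 8.8  ⇒  cos φ₁ = cos 41.4° / √8.8 = 0.7501/2.966 = 0.2529.
φ₁ = arccos(0.2529) ≈ 75.4°.

75.4°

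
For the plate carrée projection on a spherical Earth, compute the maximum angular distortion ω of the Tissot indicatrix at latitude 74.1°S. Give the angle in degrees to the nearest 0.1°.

69.5°

For the equirectangular projection with φ₀ = 0 (plate carrée), h = 1 along meridians and k = sec φ along parallels.
At 74.1°: h = 1.000, k = 3.650; principal scales a = 3.650, b = 1.000.
sin(ω/2) = (a − b)/(a + b) = 2.650/4.650 = 0.5699, so ω = 2 arcsin(0.5699) ≈ 69.5°.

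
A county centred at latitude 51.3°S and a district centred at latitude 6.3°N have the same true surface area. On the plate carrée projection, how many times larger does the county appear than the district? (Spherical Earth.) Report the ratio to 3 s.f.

1.59

In the plate carrée (x = Rλ, y = Rφ), meridians are true-scale (h = 1) and parallels are stretched by k = sec φ.
Areal scale at 51.3°: h·k = 1.000 × 1.599 = 1.599.
Areal scale at 6.3°: h·k = 1.000 × 1.006 = 1.006.
Ratio = 1.599/1.006 ≈ 1.59.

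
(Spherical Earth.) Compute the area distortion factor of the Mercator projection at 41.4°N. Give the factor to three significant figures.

For Mercator, h = k = sec φ (a conformal cylindrical projection has a single point scale, 1/cos φ).
Areal scale = k² = sec²φ = 1/cos²(41.4°) = 1/0.7501² = 1.777.

1.78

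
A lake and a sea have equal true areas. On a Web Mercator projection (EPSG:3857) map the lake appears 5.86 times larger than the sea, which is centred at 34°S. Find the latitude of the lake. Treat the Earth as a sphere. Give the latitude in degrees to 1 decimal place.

70.0°

For equal true areas on Mercator, apparent areas scale as sec²φ, so the ratio is cos²φ₂ / cos²φ₁.
cos²φ₂ / cos²φ₁ = 5.86  ⇒  cos φ₁ = cos 34° / √5.86 = 0.8290/2.421 = 0.3425.
φ₁ = arccos(0.3425) ≈ 70.0°.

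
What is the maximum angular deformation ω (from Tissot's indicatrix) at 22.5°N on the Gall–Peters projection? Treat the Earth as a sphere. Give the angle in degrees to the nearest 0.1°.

30.3°

The Gall–Peters projection is cylindrical equal-area with φ₀ = 45°. Cylindrical equal-area (φ₀ = 45°): h = cos φ / cos 45° along meridians, k = cos 45° / cos φ along parallels; h·k = 1.
At 22.5°: h = 1.307, k = 0.7654; principal scales a = 1.307, b = 0.7654.
sin(ω/2) = (a − b)/(a + b) = 0.5412/2.072 = 0.2612, so ω = 2 arcsin(0.2612) ≈ 30.3°.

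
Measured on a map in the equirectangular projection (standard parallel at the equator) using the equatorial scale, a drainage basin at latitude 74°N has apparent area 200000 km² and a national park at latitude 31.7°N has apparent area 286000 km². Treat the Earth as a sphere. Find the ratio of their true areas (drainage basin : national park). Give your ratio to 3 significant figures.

0.227

On the plate carrée, areal scale = h·k = 1 × sec φ, so true area = apparent × cos φ.
True area of drainage basin: 200000 × cos(74°) = 200000 × 0.2756 = 55130 km².
True area of national park: 286000 × cos(31.7°) = 286000 × 0.8508 = 243300 km².
Ratio = 55130 / 243300 ≈ 0.227.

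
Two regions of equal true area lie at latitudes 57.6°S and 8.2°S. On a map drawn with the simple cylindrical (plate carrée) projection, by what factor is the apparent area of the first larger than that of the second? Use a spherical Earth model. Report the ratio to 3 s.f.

Plate carrée maps x = Rλ, y = Rφ. The meridian scale is h = 1 and the parallel scale is k = 1/cos φ = sec φ.
Areal scale at 57.6°: h·k = 1.000 × 1.866 = 1.866.
Areal scale at 8.2°: h·k = 1.000 × 1.010 = 1.010.
Ratio = 1.866/1.010 ≈ 1.85.

1.85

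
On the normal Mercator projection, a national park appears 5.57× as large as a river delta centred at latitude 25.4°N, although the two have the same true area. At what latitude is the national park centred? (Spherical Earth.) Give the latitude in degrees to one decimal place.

Mercator areal scale is sec²φ, so apparent-area ratio = sec²φ₁ / sec²φ₂ = cos²φ₂ / cos²φ₁.
cos²φ₂ / cos²φ₁ = 5.57  ⇒  cos φ₁ = cos 25.4° / √5.57 = 0.9033/2.360 = 0.3828.
φ₁ = arccos(0.3828) ≈ 67.5°.

67.5°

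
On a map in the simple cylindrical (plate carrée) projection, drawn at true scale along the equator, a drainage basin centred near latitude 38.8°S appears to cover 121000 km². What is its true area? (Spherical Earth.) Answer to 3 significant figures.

94300 km²

In the plate carrée (x = Rλ, y = Rφ), meridians are true-scale (h = 1) and parallels are stretched by k = sec φ.
Areal scale = h·k = 1 × sec φ; at 38.8°, h = 1.000, k = 1.283, so h·k = 1.283.
True area = apparent / (areal scale) = 121000 / 1.283 ≈ 94300 km².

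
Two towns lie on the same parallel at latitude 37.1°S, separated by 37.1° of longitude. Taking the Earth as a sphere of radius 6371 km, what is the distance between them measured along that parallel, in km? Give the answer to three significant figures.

3290 km

Arc length along a parallel = R cos φ · Δλ (with Δλ in radians).
= 6371 × cos 37.1° × (37.1° × π/180) = 6371 × 0.7976 × 0.6475 ≈ 3290 km.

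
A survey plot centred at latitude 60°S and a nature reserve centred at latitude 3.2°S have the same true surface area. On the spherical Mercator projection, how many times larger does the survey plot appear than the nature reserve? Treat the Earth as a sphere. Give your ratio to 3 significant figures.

Mercator is conformal with k = sec φ, so areal scale = k² = sec²φ.
At 60°: sec²(60°) = 1/0.5000² = 4.000.
At 3.2°: sec²(3.2°) = 1/0.9984² = 1.003.
Ratio = 4.000/1.003 = cos²(3.2°)/cos²(60°) ≈ 3.99.

3.99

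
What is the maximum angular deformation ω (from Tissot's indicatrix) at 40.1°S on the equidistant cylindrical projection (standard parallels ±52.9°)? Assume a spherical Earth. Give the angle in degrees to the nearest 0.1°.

13.6°

With standard parallel φ₀ = 52.9°, the equirectangular projection gives x = Rλ cos φ₀, y = Rφ, so h = 1 and k = cos 52.9° / cos φ.
At 40.1°: h = 1.000, k = 0.7886; principal scales a = 1.000, b = 0.7886.
sin(ω/2) = (a − b)/(a + b) = 0.2114/1.789 = 0.1182, so ω = 2 arcsin(0.1182) ≈ 13.6°.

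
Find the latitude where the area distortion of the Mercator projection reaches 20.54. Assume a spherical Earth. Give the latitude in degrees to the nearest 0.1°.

Mercator areal scale is sec²φ.
sec²φ = 20.54  ⇒  cos²φ = 0.04869  ⇒  cos φ = 0.2206.
φ = arccos(0.2206) ≈ 77.3°.

77.3°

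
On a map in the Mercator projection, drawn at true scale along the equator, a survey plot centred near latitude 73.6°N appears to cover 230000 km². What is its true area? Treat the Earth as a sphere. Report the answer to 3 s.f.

18300 km²

Mercator is conformal, so the point scale is isotropic: h = k = sec φ = 1/cos φ.
Areal scale = k² = sec²φ = 1/cos²(73.6°) = 1/0.2823² = 12.54.
True area = apparent / (areal scale) = 230000 / 12.54 ≈ 18300 km².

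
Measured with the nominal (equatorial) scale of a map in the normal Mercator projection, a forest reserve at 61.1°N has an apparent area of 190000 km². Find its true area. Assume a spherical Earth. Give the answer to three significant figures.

For Mercator, h = k = sec φ (a conformal cylindrical projection has a single point scale, 1/cos φ).
Areal scale = k² = sec²φ = 1/cos²(61.1°) = 1/0.4833² = 4.282.
True area = apparent / (areal scale) = 190000 / 4.282 ≈ 44400 km².

44400 km²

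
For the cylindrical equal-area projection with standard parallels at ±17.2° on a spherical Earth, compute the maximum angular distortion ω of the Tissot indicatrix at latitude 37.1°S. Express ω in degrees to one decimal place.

20.6°

A cylindrical equal-area projection with standard parallel φ₀ has meridian scale h = cos φ / cos φ₀ and parallel scale k = cos φ₀ / cos φ (so areas are preserved, h·k = 1).
At 37.1°: h = 0.8349, k = 1.198; principal scales a = 1.198, b = 0.8349.
sin(ω/2) = (a − b)/(a + b) = 0.3628/2.033 = 0.1785, so ω = 2 arcsin(0.1785) ≈ 20.6°.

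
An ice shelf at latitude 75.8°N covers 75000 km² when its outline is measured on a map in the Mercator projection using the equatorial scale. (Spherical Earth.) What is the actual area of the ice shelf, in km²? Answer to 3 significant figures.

4510 km²

The Mercator projection is conformal; its linear scale factor is the same in every direction and equals sec φ = 1/cos φ.
Areal scale = k² = sec²φ = 1/cos²(75.8°) = 1/0.2453² = 16.62.
True area = apparent / (areal scale) = 75000 / 16.62 ≈ 4510 km².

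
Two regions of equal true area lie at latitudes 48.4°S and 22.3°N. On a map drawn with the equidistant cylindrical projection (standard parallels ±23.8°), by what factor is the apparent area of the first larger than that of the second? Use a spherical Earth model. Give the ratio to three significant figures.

The equidistant cylindrical projection with φ₀ = 23.8° has h = 1 (meridians true) and k = cos φ₀ / cos φ along parallels.
Areal scale at 48.4°: h·k = 1.000 × 1.378 = 1.378.
Areal scale at 22.3°: h·k = 1.000 × 0.9889 = 0.9889.
Ratio = 1.378/0.9889 ≈ 1.39.

1.39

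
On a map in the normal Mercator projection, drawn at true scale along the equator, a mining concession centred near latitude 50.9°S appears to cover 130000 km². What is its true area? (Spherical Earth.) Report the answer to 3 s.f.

51700 km²

Mercator is conformal, so the point scale is isotropic: h = k = sec φ = 1/cos φ.
Areal scale = k² = sec²φ = 1/cos²(50.9°) = 1/0.6307² = 2.514.
True area = apparent / (areal scale) = 130000 / 2.514 ≈ 51700 km².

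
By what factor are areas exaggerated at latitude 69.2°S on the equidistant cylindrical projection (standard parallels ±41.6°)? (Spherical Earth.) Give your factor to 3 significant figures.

2.11

The equidistant cylindrical projection with φ₀ = 41.6° has h = 1 (meridians true) and k = cos φ₀ / cos φ along parallels.
Areal scale = h·k = 1 × cos φ₀ / cos φ; at 69.2°, h = 1.000, k = 2.106, so h·k = 2.106.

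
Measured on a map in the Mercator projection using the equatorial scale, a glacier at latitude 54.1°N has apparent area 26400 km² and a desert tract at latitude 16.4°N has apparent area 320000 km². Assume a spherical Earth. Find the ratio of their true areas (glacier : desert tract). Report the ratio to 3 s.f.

Since Mercator area scale is 1/cos²φ, the true area equals the apparent area multiplied by cos²φ.
True area of glacier: 26400 × cos²(54.1°) = 26400 × 0.3438 = 9077 km².
True area of desert tract: 320000 × cos²(16.4°) = 320000 × 0.9203 = 294500 km².
Ratio = 9077 / 294500 ≈ 0.0308.

0.0308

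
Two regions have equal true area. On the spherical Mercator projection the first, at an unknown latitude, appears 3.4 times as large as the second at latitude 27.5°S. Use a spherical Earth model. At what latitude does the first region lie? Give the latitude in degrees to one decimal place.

61.2°

On Mercator, (apparent₁)/(apparent₂) = sec²φ₁ / sec²φ₂ when true areas are equal.
cos²φ₂ / cos²φ₁ = 3.4  ⇒  cos φ₁ = cos 27.5° / √3.4 = 0.8870/1.844 = 0.4810.
φ₁ = arccos(0.4810) ≈ 61.2°.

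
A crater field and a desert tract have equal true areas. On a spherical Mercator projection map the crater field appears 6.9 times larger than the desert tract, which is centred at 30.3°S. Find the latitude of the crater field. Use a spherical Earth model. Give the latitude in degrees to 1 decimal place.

For equal true areas on Mercator, apparent areas scale as sec²φ, so the ratio is cos²φ₂ / cos²φ₁.
cos²φ₂ / cos²φ₁ = 6.9  ⇒  cos φ₁ = cos 30.3° / √6.9 = 0.8634/2.627 = 0.3287.
φ₁ = arccos(0.3287) ≈ 70.8°.

70.8°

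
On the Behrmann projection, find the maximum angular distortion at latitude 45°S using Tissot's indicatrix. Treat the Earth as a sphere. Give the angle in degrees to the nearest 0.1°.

23.1°

The Behrmann projection is cylindrical equal-area with φ₀ = 30°. For cylindrical equal-area with standard parallel φ₀, h = cos φ / cos φ₀ and k = cos φ₀ / cos φ, so h·k = 1.
At 45°: h = 0.8165, k = 1.225; principal scales a = 1.225, b = 0.8165.
sin(ω/2) = (a − b)/(a + b) = 0.4082/2.041 = 0.2000, so ω = 2 arcsin(0.2000) ≈ 23.1°.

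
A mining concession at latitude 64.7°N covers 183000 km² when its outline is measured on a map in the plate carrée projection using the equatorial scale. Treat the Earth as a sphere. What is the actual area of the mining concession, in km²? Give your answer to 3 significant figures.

78200 km²

Plate carrée maps x = Rλ, y = Rφ. The meridian scale is h = 1 and the parallel scale is k = 1/cos φ = sec φ.
Areal scale = h·k = 1 × sec φ; at 64.7°, h = 1.000, k = 2.340, so h·k = 2.340.
True area = apparent / (areal scale) = 183000 / 2.340 ≈ 78200 km².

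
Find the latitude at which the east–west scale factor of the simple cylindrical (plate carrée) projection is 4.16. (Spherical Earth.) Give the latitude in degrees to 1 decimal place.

76.1°

Plate carrée: h = 1, k = sec φ along parallels.
sec φ = 4.16  ⇒  cos φ = 0.2404  ⇒  φ ≈ 76.1°.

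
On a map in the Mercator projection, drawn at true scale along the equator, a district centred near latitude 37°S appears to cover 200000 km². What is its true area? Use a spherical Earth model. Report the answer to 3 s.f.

For Mercator, h = k = sec φ (a conformal cylindrical projection has a single point scale, 1/cos φ).
Areal scale = k² = sec²φ = 1/cos²(37°) = 1/0.7986² = 1.568.
True area = apparent / (areal scale) = 200000 / 1.568 ≈ 128000 km².

128000 km²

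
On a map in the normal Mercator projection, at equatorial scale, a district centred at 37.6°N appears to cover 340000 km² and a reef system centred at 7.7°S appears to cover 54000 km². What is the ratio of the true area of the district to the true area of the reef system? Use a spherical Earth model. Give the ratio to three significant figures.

Since Mercator area scale is 1/cos²φ, the true area equals the apparent area multiplied by cos²φ.
True area of district: 340000 × cos²(37.6°) = 340000 × 0.6277 = 213400 km².
True area of reef system: 54000 × cos²(7.7°) = 54000 × 0.9820 = 53030 km².
Ratio = 213400 / 53030 ≈ 4.02.

4.02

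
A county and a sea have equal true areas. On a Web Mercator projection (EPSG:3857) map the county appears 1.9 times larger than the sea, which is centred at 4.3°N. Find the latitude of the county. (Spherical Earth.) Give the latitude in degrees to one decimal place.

For equal true areas on Mercator, apparent areas scale as sec²φ, so the ratio is cos²φ₂ / cos²φ₁.
cos²φ₂ / cos²φ₁ = 1.9  ⇒  cos φ₁ = cos 4.3° / √1.9 = 0.9972/1.378 = 0.7234.
φ₁ = arccos(0.7234) ≈ 43.7°.

43.7°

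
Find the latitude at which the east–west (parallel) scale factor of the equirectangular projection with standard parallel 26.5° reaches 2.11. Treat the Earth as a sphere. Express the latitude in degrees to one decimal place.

64.9°

In the equirectangular projection with standard parallel φ₀ = 26.5° (x = Rλ cos φ₀, y = Rφ), meridians are true-scale (h = 1) and the parallel scale is k = cos φ₀ / cos φ.
k = cos φ₀ / cos φ = 2.11  ⇒  cos φ = cos 26.5° / 2.11 = 0.4241.
φ = arccos(0.4241) ≈ 64.9°.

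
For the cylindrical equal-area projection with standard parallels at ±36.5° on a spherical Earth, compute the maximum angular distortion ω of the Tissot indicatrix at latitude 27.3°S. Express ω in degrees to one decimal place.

Cylindrical equal-area (φ₀ = 36.5°): h = cos φ / cos 36.5° along meridians, k = cos 36.5° / cos φ along parallels; h·k = 1.
At 27.3°: h = 1.105, k = 0.9046; principal scales a = 1.105, b = 0.9046.
sin(ω/2) = (a − b)/(a + b) = 0.2008/2.010 = 0.09991, so ω = 2 arcsin(0.09991) ≈ 11.5°.

11.5°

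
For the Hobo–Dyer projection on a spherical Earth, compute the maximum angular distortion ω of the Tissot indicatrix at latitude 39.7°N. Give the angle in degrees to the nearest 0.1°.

The Hobo–Dyer projection is cylindrical equal-area with φ₀ = 37.5°. A cylindrical equal-area projection with standard parallel φ₀ has meridian scale h = cos φ / cos φ₀ and parallel scale k = cos φ₀ / cos φ (so areas are preserved, h·k = 1).
At 39.7°: h = 0.9698, k = 1.031; principal scales a = 1.031, b = 0.9698.
sin(ω/2) = (a − b)/(a + b) = 0.06133/2.001 = 0.03065, so ω = 2 arcsin(0.03065) ≈ 3.5°.

3.5°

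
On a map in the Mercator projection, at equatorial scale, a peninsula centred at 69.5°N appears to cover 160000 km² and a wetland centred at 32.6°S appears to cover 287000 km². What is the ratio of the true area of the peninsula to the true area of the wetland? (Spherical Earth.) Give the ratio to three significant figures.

Mercator's areal exaggeration is sec²φ; hence true area = (apparent area) · cos²φ.
True area of peninsula: 160000 × cos²(69.5°) = 160000 × 0.1226 = 19620 km².
True area of wetland: 287000 × cos²(32.6°) = 287000 × 0.7097 = 203700 km².
Ratio = 19620 / 203700 ≈ 0.0963.

0.0963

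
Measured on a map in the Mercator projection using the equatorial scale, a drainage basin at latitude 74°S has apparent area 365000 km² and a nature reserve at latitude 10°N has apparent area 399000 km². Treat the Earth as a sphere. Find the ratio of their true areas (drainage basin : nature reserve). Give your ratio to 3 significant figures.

0.0717

Since Mercator area scale is 1/cos²φ, the true area equals the apparent area multiplied by cos²φ.
True area of drainage basin: 365000 × cos²(74°) = 365000 × 0.07598 = 27730 km².
True area of nature reserve: 399000 × cos²(10°) = 399000 × 0.9698 = 387000 km².
Ratio = 27730 / 387000 ≈ 0.0717.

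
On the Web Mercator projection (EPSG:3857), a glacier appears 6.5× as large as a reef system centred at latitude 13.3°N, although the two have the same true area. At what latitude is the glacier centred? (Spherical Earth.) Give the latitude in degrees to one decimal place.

67.6°

On Mercator, (apparent₁)/(apparent₂) = sec²φ₁ / sec²φ₂ when true areas are equal.
cos²φ₂ / cos²φ₁ = 6.5  ⇒  cos φ₁ = cos 13.3° / √6.5 = 0.9732/2.550 = 0.3817.
φ₁ = arccos(0.3817) ≈ 67.6°.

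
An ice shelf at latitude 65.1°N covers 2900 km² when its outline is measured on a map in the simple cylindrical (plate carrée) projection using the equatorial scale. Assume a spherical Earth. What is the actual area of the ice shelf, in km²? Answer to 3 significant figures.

1220 km²

For the equirectangular projection with φ₀ = 0 (plate carrée), h = 1 along meridians and k = sec φ along parallels.
Areal scale = h·k = 1 × sec φ; at 65.1°, h = 1.000, k = 2.375, so h·k = 2.375.
True area = apparent / (areal scale) = 2900 / 2.375 ≈ 1220 km².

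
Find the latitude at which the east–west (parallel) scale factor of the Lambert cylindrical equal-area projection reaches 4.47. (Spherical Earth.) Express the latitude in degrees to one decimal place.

77.1°

The Lambert cylindrical equal-area projection is the cylindrical equal-area projection with its standard parallel at the equator (φ₀ = 0). A cylindrical equal-area projection with standard parallel φ₀ has meridian scale h = cos φ / cos φ₀ and parallel scale k = cos φ₀ / cos φ (so areas are preserved, h·k = 1).
k = cos φ₀ / cos φ = 4.47  ⇒  cos φ = cos 0° / 4.47 = 0.2237.
φ = arccos(0.2237) ≈ 77.1°.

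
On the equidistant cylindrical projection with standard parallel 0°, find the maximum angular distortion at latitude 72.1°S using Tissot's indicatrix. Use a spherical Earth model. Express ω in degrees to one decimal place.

Plate carrée maps x = Rλ, y = Rφ. The meridian scale is h = 1 and the parallel scale is k = 1/cos φ = sec φ.
At 72.1°: h = 1.000, k = 3.254; principal scales a = 3.254, b = 1.000.
sin(ω/2) = (a − b)/(a + b) = 2.254/4.254 = 0.5298, so ω = 2 arcsin(0.5298) ≈ 64.0°.

64.0°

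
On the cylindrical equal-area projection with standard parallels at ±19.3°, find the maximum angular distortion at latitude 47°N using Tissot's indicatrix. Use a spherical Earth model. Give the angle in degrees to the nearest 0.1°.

For cylindrical equal-area with standard parallel φ₀, h = cos φ / cos φ₀ and k = cos φ₀ / cos φ, so h·k = 1.
At 47°: h = 0.7226, k = 1.384; principal scales a = 1.384, b = 0.7226.
sin(ω/2) = (a − b)/(a + b) = 0.6613/2.106 = 0.3139, so ω = 2 arcsin(0.3139) ≈ 36.6°.

36.6°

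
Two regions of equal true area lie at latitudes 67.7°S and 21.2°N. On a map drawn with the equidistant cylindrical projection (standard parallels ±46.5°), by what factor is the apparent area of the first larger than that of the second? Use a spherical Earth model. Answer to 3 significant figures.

In the equirectangular projection with standard parallel φ₀ = 46.5° (x = Rλ cos φ₀, y = Rφ), meridians are true-scale (h = 1) and the parallel scale is k = cos φ₀ / cos φ.
Areal scale at 67.7°: h·k = 1.000 × 1.814 = 1.814.
Areal scale at 21.2°: h·k = 1.000 × 0.7383 = 0.7383.
Ratio = 1.814/0.7383 ≈ 2.46.

2.46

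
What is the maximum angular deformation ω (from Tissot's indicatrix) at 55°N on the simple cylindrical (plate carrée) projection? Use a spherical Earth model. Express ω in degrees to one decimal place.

31.4°

In the plate carrée (x = Rλ, y = Rφ), meridians are true-scale (h = 1) and parallels are stretched by k = sec φ.
At 55°: h = 1.000, k = 1.743; principal scales a = 1.743, b = 1.000.
sin(ω/2) = (a − b)/(a + b) = 0.7434/2.743 = 0.2710, so ω = 2 arcsin(0.2710) ≈ 31.4°.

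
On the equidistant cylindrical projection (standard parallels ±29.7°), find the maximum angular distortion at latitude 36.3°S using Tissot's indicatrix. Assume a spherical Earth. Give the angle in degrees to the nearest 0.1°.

4.3°

With standard parallel φ₀ = 29.7°, the equirectangular projection gives x = Rλ cos φ₀, y = Rφ, so h = 1 and k = cos 29.7° / cos φ.
At 36.3°: h = 1.000, k = 1.078; principal scales a = 1.078, b = 1.000.
sin(ω/2) = (a − b)/(a + b) = 0.07780/2.078 = 0.03744, so ω = 2 arcsin(0.03744) ≈ 4.3°.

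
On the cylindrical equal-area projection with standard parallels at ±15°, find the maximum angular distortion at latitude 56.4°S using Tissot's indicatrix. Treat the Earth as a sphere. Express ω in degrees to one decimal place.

60.8°

Cylindrical equal-area (φ₀ = 15°): h = cos φ / cos 15° along meridians, k = cos 15° / cos φ along parallels; h·k = 1.
At 56.4°: h = 0.5729, k = 1.745; principal scales a = 1.745, b = 0.5729.
sin(ω/2) = (a − b)/(a + b) = 1.173/2.318 = 0.5058, so ω = 2 arcsin(0.5058) ≈ 60.8°.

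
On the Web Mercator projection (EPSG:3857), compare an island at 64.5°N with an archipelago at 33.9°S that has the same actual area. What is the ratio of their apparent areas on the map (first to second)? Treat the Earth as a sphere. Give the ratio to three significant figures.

3.72

On Mercator, area is exaggerated by sec²φ = 1/cos²φ.
At 64.5°: sec²(64.5°) = 1/0.4305² = 5.395.
At 33.9°: sec²(33.9°) = 1/0.8300² = 1.452.
Ratio = 5.395/1.452 = cos²(33.9°)/cos²(64.5°) ≈ 3.72.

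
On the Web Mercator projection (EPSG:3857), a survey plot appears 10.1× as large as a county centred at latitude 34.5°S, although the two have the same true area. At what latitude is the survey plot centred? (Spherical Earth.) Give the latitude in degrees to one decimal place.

On Mercator, (apparent₁)/(apparent₂) = sec²φ₁ / sec²φ₂ when true areas are equal.
cos²φ₂ / cos²φ₁ = 10.1  ⇒  cos φ₁ = cos 34.5° / √10.1 = 0.8241/3.178 = 0.2593.
φ₁ = arccos(0.2593) ≈ 75.0°.

75.0°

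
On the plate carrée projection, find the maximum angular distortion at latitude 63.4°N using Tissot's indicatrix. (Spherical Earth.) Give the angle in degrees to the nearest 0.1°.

Plate carrée maps x = Rλ, y = Rφ. The meridian scale is h = 1 and the parallel scale is k = 1/cos φ = sec φ.
At 63.4°: h = 1.000, k = 2.233; principal scales a = 2.233, b = 1.000.
sin(ω/2) = (a − b)/(a + b) = 1.233/3.233 = 0.3814, so ω = 2 arcsin(0.3814) ≈ 44.8°.

44.8°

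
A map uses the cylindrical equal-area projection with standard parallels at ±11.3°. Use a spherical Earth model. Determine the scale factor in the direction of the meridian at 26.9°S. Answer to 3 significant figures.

For cylindrical equal-area with standard parallel φ₀, h = cos φ / cos φ₀ and k = cos φ₀ / cos φ, so h·k = 1.
h = cos 26.9° / cos 11.3° = 0.8918/0.9806 = 0.9094.

0.909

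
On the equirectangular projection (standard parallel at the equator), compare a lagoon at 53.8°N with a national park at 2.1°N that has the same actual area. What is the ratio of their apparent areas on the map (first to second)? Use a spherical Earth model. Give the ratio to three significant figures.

In the plate carrée (x = Rλ, y = Rφ), meridians are true-scale (h = 1) and parallels are stretched by k = sec φ.
Areal scale at 53.8°: h·k = 1.000 × 1.693 = 1.693.
Areal scale at 2.1°: h·k = 1.000 × 1.001 = 1.001.
Ratio = 1.693/1.001 ≈ 1.69.

1.69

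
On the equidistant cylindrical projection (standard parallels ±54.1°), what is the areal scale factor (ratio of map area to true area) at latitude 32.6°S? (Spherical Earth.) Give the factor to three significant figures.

With standard parallel φ₀ = 54.1°, the equirectangular projection gives x = Rλ cos φ₀, y = Rφ, so h = 1 and k = cos 54.1° / cos φ.
Areal scale = h·k = 1 × cos φ₀ / cos φ; at 32.6°, h = 1.000, k = 0.6960, so h·k = 0.6960.

0.696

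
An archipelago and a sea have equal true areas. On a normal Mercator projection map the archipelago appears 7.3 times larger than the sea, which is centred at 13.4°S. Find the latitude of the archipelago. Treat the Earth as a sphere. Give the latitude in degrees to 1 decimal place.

68.9°

On Mercator, (apparent₁)/(apparent₂) = sec²φ₁ / sec²φ₂ when true areas are equal.
cos²φ₂ / cos²φ₁ = 7.3  ⇒  cos φ₁ = cos 13.4° / √7.3 = 0.9728/2.702 = 0.3600.
φ₁ = arccos(0.3600) ≈ 68.9°.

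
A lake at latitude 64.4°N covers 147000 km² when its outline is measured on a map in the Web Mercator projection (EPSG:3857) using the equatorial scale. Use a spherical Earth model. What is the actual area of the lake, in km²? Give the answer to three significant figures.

For Mercator, h = k = sec φ (a conformal cylindrical projection has a single point scale, 1/cos φ).
Areal scale = k² = sec²φ = 1/cos²(64.4°) = 1/0.4321² = 5.356.
True area = apparent / (areal scale) = 147000 / 5.356 ≈ 27400 km².

27400 km²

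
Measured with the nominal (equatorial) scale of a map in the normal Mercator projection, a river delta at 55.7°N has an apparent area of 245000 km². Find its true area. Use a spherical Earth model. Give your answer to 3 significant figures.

77800 km²

The Mercator projection is conformal; its linear scale factor is the same in every direction and equals sec φ = 1/cos φ.
Areal scale = k² = sec²φ = 1/cos²(55.7°) = 1/0.5635² = 3.149.
True area = apparent / (areal scale) = 245000 / 3.149 ≈ 77800 km².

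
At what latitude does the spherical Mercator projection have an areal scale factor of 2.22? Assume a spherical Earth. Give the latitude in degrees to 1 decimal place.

47.8°

Mercator areal scale is sec²φ.
sec²φ = 2.22  ⇒  cos²φ = 0.4505  ⇒  cos φ = 0.6712.
φ = arccos(0.6712) ≈ 47.8°.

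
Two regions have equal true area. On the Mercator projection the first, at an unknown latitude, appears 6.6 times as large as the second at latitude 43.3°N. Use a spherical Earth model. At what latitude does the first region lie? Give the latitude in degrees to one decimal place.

For equal true areas on Mercator, apparent areas scale as sec²φ, so the ratio is cos²φ₂ / cos²φ₁.
cos²φ₂ / cos²φ₁ = 6.6  ⇒  cos φ₁ = cos 43.3° / √6.6 = 0.7278/2.569 = 0.2833.
φ₁ = arccos(0.2833) ≈ 73.5°.

73.5°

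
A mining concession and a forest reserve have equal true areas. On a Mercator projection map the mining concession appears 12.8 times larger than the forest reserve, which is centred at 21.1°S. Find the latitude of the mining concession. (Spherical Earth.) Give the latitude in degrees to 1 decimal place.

Mercator areal scale is sec²φ, so apparent-area ratio = sec²φ₁ / sec²φ₂ = cos²φ₂ / cos²φ₁.
cos²φ₂ / cos²φ₁ = 12.8  ⇒  cos φ₁ = cos 21.1° / √12.8 = 0.9330/3.578 = 0.2608.
φ₁ = arccos(0.2608) ≈ 74.9°.

74.9°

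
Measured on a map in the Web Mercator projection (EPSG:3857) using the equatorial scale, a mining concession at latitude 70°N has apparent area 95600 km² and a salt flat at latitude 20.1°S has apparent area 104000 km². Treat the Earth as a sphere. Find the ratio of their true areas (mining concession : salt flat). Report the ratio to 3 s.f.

Mercator's areal exaggeration is sec²φ; hence true area = (apparent area) · cos²φ.
True area of mining concession: 95600 × cos²(70°) = 95600 × 0.1170 = 11180 km².
True area of salt flat: 104000 × cos²(20.1°) = 104000 × 0.8819 = 91720 km².
Ratio = 11180 / 91720 ≈ 0.122.

0.122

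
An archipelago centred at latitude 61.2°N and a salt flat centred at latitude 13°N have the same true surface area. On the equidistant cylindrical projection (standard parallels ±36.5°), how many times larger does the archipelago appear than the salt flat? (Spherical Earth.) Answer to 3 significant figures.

2.02

The equidistant cylindrical projection with φ₀ = 36.5° has h = 1 (meridians true) and k = cos φ₀ / cos φ along parallels.
Areal scale at 61.2°: h·k = 1.000 × 1.669 = 1.669.
Areal scale at 13°: h·k = 1.000 × 0.8250 = 0.8250.
Ratio = 1.669/0.8250 ≈ 2.02.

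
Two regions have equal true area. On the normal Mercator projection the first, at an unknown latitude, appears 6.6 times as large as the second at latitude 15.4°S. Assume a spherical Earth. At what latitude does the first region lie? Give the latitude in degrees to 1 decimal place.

68.0°

For equal true areas on Mercator, apparent areas scale as sec²φ, so the ratio is cos²φ₂ / cos²φ₁.
cos²φ₂ / cos²φ₁ = 6.6  ⇒  cos φ₁ = cos 15.4° / √6.6 = 0.9641/2.569 = 0.3753.
φ₁ = arccos(0.3753) ≈ 68.0°.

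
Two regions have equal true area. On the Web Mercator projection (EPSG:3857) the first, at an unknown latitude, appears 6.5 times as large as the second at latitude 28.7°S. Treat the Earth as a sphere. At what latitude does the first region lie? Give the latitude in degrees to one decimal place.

Mercator areal scale is sec²φ, so apparent-area ratio = sec²φ₁ / sec²φ₂ = cos²φ₂ / cos²φ₁.
cos²φ₂ / cos²φ₁ = 6.5  ⇒  cos φ₁ = cos 28.7° / √6.5 = 0.8771/2.550 = 0.3440.
φ₁ = arccos(0.3440) ≈ 69.9°.

69.9°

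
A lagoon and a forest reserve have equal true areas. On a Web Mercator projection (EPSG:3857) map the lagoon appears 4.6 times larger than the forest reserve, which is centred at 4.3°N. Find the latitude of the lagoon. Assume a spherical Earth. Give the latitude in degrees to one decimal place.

62.3°

On Mercator, (apparent₁)/(apparent₂) = sec²φ₁ / sec²φ₂ when true areas are equal.
cos²φ₂ / cos²φ₁ = 4.6  ⇒  cos φ₁ = cos 4.3° / √4.6 = 0.9972/2.145 = 0.4649.
φ₁ = arccos(0.4649) ≈ 62.3°.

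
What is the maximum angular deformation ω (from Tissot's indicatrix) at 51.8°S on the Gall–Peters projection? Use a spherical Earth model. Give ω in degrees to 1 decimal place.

15.3°

Gall–Peters is a cylindrical equal-area projection with standard parallels at ±45°. For cylindrical equal-area with standard parallel φ₀, h = cos φ / cos φ₀ and k = cos φ₀ / cos φ, so h·k = 1.
At 51.8°: h = 0.8746, k = 1.143; principal scales a = 1.143, b = 0.8746.
sin(ω/2) = (a − b)/(a + b) = 0.2689/2.018 = 0.1332, so ω = 2 arcsin(0.1332) ≈ 15.3°.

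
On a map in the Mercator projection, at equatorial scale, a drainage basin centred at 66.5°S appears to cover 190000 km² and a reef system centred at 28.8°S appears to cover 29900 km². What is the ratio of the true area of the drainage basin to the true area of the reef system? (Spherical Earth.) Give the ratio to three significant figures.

1.32

Mercator's areal exaggeration is sec²φ; hence true area = (apparent area) · cos²φ.
True area of drainage basin: 190000 × cos²(66.5°) = 190000 × 0.1590 = 30210 km².
True area of reef system: 29900 × cos²(28.8°) = 29900 × 0.7679 = 22960 km².
Ratio = 30210 / 22960 ≈ 1.32.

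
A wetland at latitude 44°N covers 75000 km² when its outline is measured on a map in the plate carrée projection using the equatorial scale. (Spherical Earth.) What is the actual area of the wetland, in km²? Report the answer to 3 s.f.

54000 km²

For the equirectangular projection with φ₀ = 0 (plate carrée), h = 1 along meridians and k = sec φ along parallels.
Areal scale = h·k = 1 × sec φ; at 44°, h = 1.000, k = 1.390, so h·k = 1.390.
True area = apparent / (areal scale) = 75000 / 1.390 ≈ 54000 km².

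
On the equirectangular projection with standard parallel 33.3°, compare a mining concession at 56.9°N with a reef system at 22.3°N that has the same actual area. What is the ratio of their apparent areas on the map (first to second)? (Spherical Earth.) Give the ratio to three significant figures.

1.69

In the equirectangular projection with standard parallel φ₀ = 33.3° (x = Rλ cos φ₀, y = Rφ), meridians are true-scale (h = 1) and the parallel scale is k = cos φ₀ / cos φ.
Areal scale at 56.9°: h·k = 1.000 × 1.530 = 1.530.
Areal scale at 22.3°: h·k = 1.000 × 0.9034 = 0.9034.
Ratio = 1.530/0.9034 ≈ 1.69.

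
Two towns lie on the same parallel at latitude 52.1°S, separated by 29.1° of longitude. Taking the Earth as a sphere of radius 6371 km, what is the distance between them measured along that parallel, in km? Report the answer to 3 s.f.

1990 km

Arc length along a parallel = R cos φ · Δλ (with Δλ in radians).
= 6371 × cos 52.1° × (29.1° × π/180) = 6371 × 0.6143 × 0.5079 ≈ 1990 km.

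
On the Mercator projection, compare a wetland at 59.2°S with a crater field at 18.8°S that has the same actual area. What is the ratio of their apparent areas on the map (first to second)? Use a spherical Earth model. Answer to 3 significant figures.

3.42

On Mercator, area is exaggerated by sec²φ = 1/cos²φ.
At 59.2°: sec²(59.2°) = 1/0.5120² = 3.814.
At 18.8°: sec²(18.8°) = 1/0.9466² = 1.116.
Ratio = 3.814/1.116 = cos²(18.8°)/cos²(59.2°) ≈ 3.42.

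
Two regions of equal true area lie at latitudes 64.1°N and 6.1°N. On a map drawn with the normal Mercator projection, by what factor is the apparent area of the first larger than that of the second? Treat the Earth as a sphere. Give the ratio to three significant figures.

On Mercator, area is exaggerated by sec²φ = 1/cos²φ.
At 64.1°: sec²(64.1°) = 1/0.4368² = 5.241.
At 6.1°: sec²(6.1°) = 1/0.9943² = 1.011.
Ratio = 5.241/1.011 = cos²(6.1°)/cos²(64.1°) ≈ 5.18.

5.18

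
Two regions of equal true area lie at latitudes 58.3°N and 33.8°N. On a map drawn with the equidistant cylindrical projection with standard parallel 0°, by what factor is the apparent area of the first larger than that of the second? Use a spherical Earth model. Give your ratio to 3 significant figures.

For the equirectangular projection with φ₀ = 0 (plate carrée), h = 1 along meridians and k = sec φ along parallels.
Areal scale at 58.3°: h·k = 1.000 × 1.903 = 1.903.
Areal scale at 33.8°: h·k = 1.000 × 1.203 = 1.203.
Ratio = 1.903/1.203 ≈ 1.58.

1.58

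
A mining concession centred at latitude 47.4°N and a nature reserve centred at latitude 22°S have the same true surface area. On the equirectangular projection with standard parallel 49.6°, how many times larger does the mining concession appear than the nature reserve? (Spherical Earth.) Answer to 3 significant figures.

In the equirectangular projection with standard parallel φ₀ = 49.6° (x = Rλ cos φ₀, y = Rφ), meridians are true-scale (h = 1) and the parallel scale is k = cos φ₀ / cos φ.
Areal scale at 47.4°: h·k = 1.000 × 0.9575 = 0.9575.
Areal scale at 22°: h·k = 1.000 × 0.6990 = 0.6990.
Ratio = 0.9575/0.6990 ≈ 1.37.

1.37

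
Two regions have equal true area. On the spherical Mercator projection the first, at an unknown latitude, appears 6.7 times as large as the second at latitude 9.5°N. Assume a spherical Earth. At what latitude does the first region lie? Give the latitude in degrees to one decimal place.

67.6°

For equal true areas on Mercator, apparent areas scale as sec²φ, so the ratio is cos²φ₂ / cos²φ₁.
cos²φ₂ / cos²φ₁ = 6.7  ⇒  cos φ₁ = cos 9.5° / √6.7 = 0.9863/2.588 = 0.3810.
φ₁ = arccos(0.3810) ≈ 67.6°.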